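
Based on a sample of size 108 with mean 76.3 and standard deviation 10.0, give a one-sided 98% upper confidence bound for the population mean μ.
μ ≤ 78.30

Upper bound (one-sided):
t* = 2.079 (one-sided for 98%)
Upper bound = x̄ + t* · s/√n = 76.3 + 2.079 · 10.0/√108 = 78.30

We are 98% confident that μ ≤ 78.30.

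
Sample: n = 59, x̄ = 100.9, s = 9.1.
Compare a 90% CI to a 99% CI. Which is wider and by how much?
99% CI is wider by 2.35

df = 58
90% CI: t* = 1.672, (98.92, 102.88), width = 2 · t* · s/√n = 3.96
99% CI: t* = 2.663, (97.75, 104.05), width = 2 · t* · s/√n = 6.31

The 99% CI is wider by 6.31 - 3.96 = 2.35.
Higher confidence requires a wider interval.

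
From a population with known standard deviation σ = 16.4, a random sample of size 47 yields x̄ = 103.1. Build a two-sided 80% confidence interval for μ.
(100.03, 106.17)

z-interval (σ known):
z* = 1.282 for 80% confidence

Margin of error = z* · σ/√n = 1.282 · 16.4/√47 = 3.07

CI: (103.1 - 3.07, 103.1 + 3.07) = (100.03, 106.17)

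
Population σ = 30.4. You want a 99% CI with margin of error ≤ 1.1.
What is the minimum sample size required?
n ≥ 5069

For margin E ≤ 1.1:
n ≥ (z* · σ / E)²
n ≥ (2.576 · 30.4 / 1.1)²
n ≥ 5068.20

Minimum n = 5069 (rounding up)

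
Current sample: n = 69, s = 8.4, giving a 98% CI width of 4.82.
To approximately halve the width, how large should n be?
n ≈ 276

CI width ∝ 1/√n
To reduce width by factor 2, need √n to grow by 2 → need 2² = 4 times as many samples.

Current: n = 69, width = 4.82
New: n = 276, width ≈ 2.37

Width reduced by factor of 4.82/2.37 = 2.03.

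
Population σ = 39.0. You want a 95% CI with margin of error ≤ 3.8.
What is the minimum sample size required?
n ≥ 405

For margin E ≤ 3.8:
n ≥ (z* · σ / E)²
n ≥ (1.960 · 39.0 / 3.8)²
n ≥ 404.64

Minimum n = 405 (rounding up)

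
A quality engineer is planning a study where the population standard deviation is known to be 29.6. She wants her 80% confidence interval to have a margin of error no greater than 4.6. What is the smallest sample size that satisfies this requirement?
n ≥ 69

For margin E ≤ 4.6:
n ≥ (z* · σ / E)²
n ≥ (1.282 · 29.6 / 4.6)²
n ≥ 68.05

Minimum n = 69 (rounding up)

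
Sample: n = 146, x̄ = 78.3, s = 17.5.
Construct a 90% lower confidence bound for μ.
μ ≥ 76.44

Lower bound (one-sided):
t* = 1.287 (one-sided for 90%)
Lower bound = x̄ - t* · s/√n = 78.3 - 1.287 · 17.5/√146 = 76.44

We are 90% confident that μ ≥ 76.44.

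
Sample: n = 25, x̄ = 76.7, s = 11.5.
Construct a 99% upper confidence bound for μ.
μ ≤ 82.43

Upper bound (one-sided):
t* = 2.492 (one-sided for 99%)
Upper bound = x̄ + t* · s/√n = 76.7 + 2.492 · 11.5/√25 = 82.43

We are 99% confident that μ ≤ 82.43.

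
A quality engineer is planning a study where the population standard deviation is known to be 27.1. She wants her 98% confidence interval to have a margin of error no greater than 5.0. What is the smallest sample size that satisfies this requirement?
n ≥ 159

For margin E ≤ 5.0:
n ≥ (z* · σ / E)²
n ≥ (2.326 · 27.1 / 5.0)²
n ≥ 158.93

Minimum n = 159 (rounding up)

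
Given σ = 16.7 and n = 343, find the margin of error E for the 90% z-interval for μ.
Margin of error = 1.48

Margin of error = z* · σ/√n
= 1.645 · 16.7/√343
= 1.645 · 16.7/18.5203
= 1.48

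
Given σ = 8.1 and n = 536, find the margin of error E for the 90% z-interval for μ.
Margin of error = 0.58

Margin of error = z* · σ/√n
= 1.645 · 8.1/√536
= 1.645 · 8.1/23.1517
= 0.58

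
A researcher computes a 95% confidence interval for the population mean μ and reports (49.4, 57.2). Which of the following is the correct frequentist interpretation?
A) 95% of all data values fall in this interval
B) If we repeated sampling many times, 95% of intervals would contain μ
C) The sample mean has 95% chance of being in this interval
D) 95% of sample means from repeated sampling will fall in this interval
B

A) Wrong — a CI is about the parameter μ, not individual data values.
B) Correct — this is the frequentist long-run coverage interpretation.
C) Wrong — x̄ is observed and sits in the interval by construction.
D) Wrong — coverage applies to intervals containing μ, not to future x̄ values.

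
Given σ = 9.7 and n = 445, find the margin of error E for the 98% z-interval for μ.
Margin of error = 1.07

Margin of error = z* · σ/√n
= 2.326 · 9.7/√445
= 2.326 · 9.7/21.0950
= 1.07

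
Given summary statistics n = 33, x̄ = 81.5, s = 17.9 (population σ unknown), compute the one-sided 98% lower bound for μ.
μ ≥ 74.83

Lower bound (one-sided):
t* = 2.141 (one-sided for 98%)
Lower bound = x̄ - t* · s/√n = 81.5 - 2.141 · 17.9/√33 = 74.83

We are 98% confident that μ ≥ 74.83.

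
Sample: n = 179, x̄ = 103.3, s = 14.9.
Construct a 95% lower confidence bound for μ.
μ ≥ 101.46

Lower bound (one-sided):
t* = 1.653 (one-sided for 95%)
Lower bound = x̄ - t* · s/√n = 103.3 - 1.653 · 14.9/√179 = 101.46

We are 95% confident that μ ≥ 101.46.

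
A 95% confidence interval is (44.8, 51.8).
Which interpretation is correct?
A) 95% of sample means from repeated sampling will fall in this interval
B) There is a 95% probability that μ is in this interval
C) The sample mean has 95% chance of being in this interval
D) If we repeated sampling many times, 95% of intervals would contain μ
D

A) Wrong — coverage applies to intervals containing μ, not to future x̄ values.
B) Wrong — μ is fixed; the randomness lives in the interval, not in μ.
C) Wrong — x̄ is observed and sits in the interval by construction.
D) Correct — this is the frequentist long-run coverage interpretation.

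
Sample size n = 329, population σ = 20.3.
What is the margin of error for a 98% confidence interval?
Margin of error = 2.60

Margin of error = z* · σ/√n
= 2.326 · 20.3/√329
= 2.326 · 20.3/18.1384
= 2.60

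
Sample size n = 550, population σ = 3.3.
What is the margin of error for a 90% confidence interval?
Margin of error = 0.23

Margin of error = z* · σ/√n
= 1.645 · 3.3/√550
= 1.645 · 3.3/23.4521
= 0.23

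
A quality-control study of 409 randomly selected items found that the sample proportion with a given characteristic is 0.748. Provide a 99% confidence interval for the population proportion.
(0.693, 0.803)

Proportion CI:
SE = √(p̂(1-p̂)/n) = √(0.748 · 0.252 / 409) = 0.02147

z* = 2.576
Margin = z* · SE = 2.576 · 0.02147 = 0.0553

CI: 0.748 ± 0.0553 = (0.693, 0.803)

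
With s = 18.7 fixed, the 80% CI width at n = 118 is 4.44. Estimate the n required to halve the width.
n ≈ 472

CI width ∝ 1/√n
To reduce width by factor 2, need √n to grow by 2 → need 2² = 4 times as many samples.

Current: n = 118, width = 4.44
New: n = 472, width ≈ 2.21

Width reduced by factor of 4.44/2.21 = 2.01.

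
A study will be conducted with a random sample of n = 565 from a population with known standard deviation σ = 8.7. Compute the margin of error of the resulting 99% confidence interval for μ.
Margin of error = 0.94

Margin of error = z* · σ/√n
= 2.576 · 8.7/√565
= 2.576 · 8.7/23.7697
= 0.94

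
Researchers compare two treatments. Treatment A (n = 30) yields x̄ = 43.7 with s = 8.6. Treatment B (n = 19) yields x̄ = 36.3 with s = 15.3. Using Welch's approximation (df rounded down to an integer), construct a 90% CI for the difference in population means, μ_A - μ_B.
(0.83, 13.97)

Difference: x̄₁ - x̄₂ = 7.40
SE = √(s₁²/n₁ + s₂²/n₂) = √(8.6²/30 + 15.3²/19) = 3.8452
df = 25.30 → 25 (Welch–Satterthwaite, rounded down)
t* = 1.708

CI: 7.40 ± 1.708 · 3.8452 = 7.40 ± 6.57 = (0.83, 13.97)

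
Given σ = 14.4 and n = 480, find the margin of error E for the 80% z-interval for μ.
Margin of error = 0.84

Margin of error = z* · σ/√n
= 1.282 · 14.4/√480
= 1.282 · 14.4/21.9089
= 0.84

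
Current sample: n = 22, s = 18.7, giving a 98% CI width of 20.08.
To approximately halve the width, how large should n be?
n ≈ 88

CI width ∝ 1/√n
To reduce width by factor 2, need √n to grow by 2 → need 2² = 4 times as many samples.

Current: n = 22, width = 20.08
New: n = 88, width ≈ 9.45

Width reduced by factor of 20.08/9.45 = 2.12.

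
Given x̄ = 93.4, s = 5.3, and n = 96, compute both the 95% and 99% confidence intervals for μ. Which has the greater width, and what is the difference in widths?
99% CI is wider by 0.69

df = 95
95% CI: t* = 1.985, (92.33, 94.47), width = 2 · t* · s/√n = 2.15
99% CI: t* = 2.629, (91.98, 94.82), width = 2 · t* · s/√n = 2.84

The 99% CI is wider by 2.84 - 2.15 = 0.69.
Higher confidence requires a wider interval.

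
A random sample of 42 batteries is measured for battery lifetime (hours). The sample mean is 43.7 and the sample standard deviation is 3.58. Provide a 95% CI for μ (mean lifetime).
(42.58, 44.82)

t-interval (σ unknown):
df = n - 1 = 41
t* = 2.020 for 95% confidence

Margin of error = t* · s/√n = 2.020 · 3.58/√42 = 1.12

CI: (42.58, 44.82)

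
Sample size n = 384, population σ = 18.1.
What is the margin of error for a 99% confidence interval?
Margin of error = 2.38

Margin of error = z* · σ/√n
= 2.576 · 18.1/√384
= 2.576 · 18.1/19.5959
= 2.38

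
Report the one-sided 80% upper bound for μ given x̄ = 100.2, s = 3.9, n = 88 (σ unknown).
μ ≤ 100.55

Upper bound (one-sided):
t* = 0.846 (one-sided for 80%)
Upper bound = x̄ + t* · s/√n = 100.2 + 0.846 · 3.9/√88 = 100.55

We are 80% confident that μ ≤ 100.55.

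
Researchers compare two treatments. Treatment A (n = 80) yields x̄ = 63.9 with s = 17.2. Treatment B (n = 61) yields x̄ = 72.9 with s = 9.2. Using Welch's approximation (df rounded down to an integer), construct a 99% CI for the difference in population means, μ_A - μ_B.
(-14.90, -3.10)

Difference: x̄₁ - x̄₂ = -9.00
SE = √(s₁²/n₁ + s₂²/n₂) = √(17.2²/80 + 9.2²/61) = 2.2551
df = 126.04 → 126 (Welch–Satterthwaite, rounded down)
t* = 2.615

CI: -9.00 ± 2.615 · 2.2551 = -9.00 ± 5.90 = (-14.90, -3.10)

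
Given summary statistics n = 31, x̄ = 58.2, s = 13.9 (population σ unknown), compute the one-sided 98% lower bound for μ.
μ ≥ 52.84

Lower bound (one-sided):
t* = 2.147 (one-sided for 98%)
Lower bound = x̄ - t* · s/√n = 58.2 - 2.147 · 13.9/√31 = 52.84

We are 98% confident that μ ≥ 52.84.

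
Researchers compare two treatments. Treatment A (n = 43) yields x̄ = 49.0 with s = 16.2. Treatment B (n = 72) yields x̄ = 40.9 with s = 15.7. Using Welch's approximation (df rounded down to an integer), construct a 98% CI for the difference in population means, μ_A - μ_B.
(0.78, 15.42)

Difference: x̄₁ - x̄₂ = 8.10
SE = √(s₁²/n₁ + s₂²/n₂) = √(16.2²/43 + 15.7²/72) = 3.0865
df = 86.27 → 86 (Welch–Satterthwaite, rounded down)
t* = 2.370

CI: 8.10 ± 2.370 · 3.0865 = 8.10 ± 7.32 = (0.78, 15.42)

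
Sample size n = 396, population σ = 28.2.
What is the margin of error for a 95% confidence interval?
Margin of error = 2.78

Margin of error = z* · σ/√n
= 1.960 · 28.2/√396
= 1.960 · 28.2/19.8997
= 2.78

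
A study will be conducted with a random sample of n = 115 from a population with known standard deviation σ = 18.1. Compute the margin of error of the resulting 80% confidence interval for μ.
Margin of error = 2.16

Margin of error = z* · σ/√n
= 1.282 · 18.1/√115
= 1.282 · 18.1/10.7238
= 2.16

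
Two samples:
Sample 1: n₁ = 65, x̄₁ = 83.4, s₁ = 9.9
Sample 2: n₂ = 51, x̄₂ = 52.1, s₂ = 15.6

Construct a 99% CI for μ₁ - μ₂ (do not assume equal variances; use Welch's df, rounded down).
(24.69, 37.91)

Difference: x̄₁ - x̄₂ = 31.30
SE = √(s₁²/n₁ + s₂²/n₂) = √(9.9²/65 + 15.6²/51) = 2.5059
df = 80.33 → 80 (Welch–Satterthwaite, rounded down)
t* = 2.639

CI: 31.30 ± 2.639 · 2.5059 = 31.30 ± 6.61 = (24.69, 37.91)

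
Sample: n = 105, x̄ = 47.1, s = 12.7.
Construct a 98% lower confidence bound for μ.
μ ≥ 44.52

Lower bound (one-sided):
t* = 2.080 (one-sided for 98%)
Lower bound = x̄ - t* · s/√n = 47.1 - 2.080 · 12.7/√105 = 44.52

We are 98% confident that μ ≥ 44.52.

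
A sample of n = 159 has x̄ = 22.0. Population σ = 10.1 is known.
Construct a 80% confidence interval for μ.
(20.97, 23.03)

z-interval (σ known):
z* = 1.282 for 80% confidence

Margin of error = z* · σ/√n = 1.282 · 10.1/√159 = 1.03

CI: (22.0 - 1.03, 22.0 + 1.03) = (20.97, 23.03)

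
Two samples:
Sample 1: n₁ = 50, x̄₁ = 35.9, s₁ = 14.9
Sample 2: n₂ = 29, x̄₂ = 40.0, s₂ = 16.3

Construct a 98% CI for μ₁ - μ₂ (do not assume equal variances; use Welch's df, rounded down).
(-12.94, 4.74)

Difference: x̄₁ - x̄₂ = -4.10
SE = √(s₁²/n₁ + s₂²/n₂) = √(14.9²/50 + 16.3²/29) = 3.6881
df = 54.41 → 54 (Welch–Satterthwaite, rounded down)
t* = 2.397

CI: -4.10 ± 2.397 · 3.6881 = -4.10 ± 8.84 = (-12.94, 4.74)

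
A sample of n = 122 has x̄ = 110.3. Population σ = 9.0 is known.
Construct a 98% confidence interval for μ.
(108.40, 112.20)

z-interval (σ known):
z* = 2.326 for 98% confidence

Margin of error = z* · σ/√n = 2.326 · 9.0/√122 = 1.90

CI: (110.3 - 1.90, 110.3 + 1.90) = (108.40, 112.20)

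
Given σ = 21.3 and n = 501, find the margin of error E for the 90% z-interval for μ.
Margin of error = 1.57

Margin of error = z* · σ/√n
= 1.645 · 21.3/√501
= 1.645 · 21.3/22.3830
= 1.57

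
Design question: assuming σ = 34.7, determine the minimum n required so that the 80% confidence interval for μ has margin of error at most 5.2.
n ≥ 74

For margin E ≤ 5.2:
n ≥ (z* · σ / E)²
n ≥ (1.282 · 34.7 / 5.2)²
n ≥ 73.19

Minimum n = 74 (rounding up)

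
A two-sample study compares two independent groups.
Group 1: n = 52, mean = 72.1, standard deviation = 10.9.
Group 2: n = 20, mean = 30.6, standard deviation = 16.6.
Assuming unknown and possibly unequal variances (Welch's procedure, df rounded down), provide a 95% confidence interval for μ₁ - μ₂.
(33.24, 49.76)

Difference: x̄₁ - x̄₂ = 41.50
SE = √(s₁²/n₁ + s₂²/n₂) = √(10.9²/52 + 16.6²/20) = 4.0078
df = 25.56 → 25 (Welch–Satterthwaite, rounded down)
t* = 2.060

CI: 41.50 ± 2.060 · 4.0078 = 41.50 ± 8.26 = (33.24, 49.76)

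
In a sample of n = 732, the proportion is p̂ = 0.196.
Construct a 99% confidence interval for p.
(0.158, 0.234)

Proportion CI:
SE = √(p̂(1-p̂)/n) = √(0.196 · 0.804 / 732) = 0.01467

z* = 2.576
Margin = z* · SE = 2.576 · 0.01467 = 0.0378

CI: 0.196 ± 0.0378 = (0.158, 0.234)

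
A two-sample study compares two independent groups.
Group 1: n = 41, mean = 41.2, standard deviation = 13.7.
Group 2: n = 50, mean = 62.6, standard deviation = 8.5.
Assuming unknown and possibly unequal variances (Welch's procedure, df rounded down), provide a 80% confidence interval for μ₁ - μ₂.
(-24.58, -18.22)

Difference: x̄₁ - x̄₂ = -21.40
SE = √(s₁²/n₁ + s₂²/n₂) = √(13.7²/41 + 8.5²/50) = 2.4541
df = 64.03 → 64 (Welch–Satterthwaite, rounded down)
t* = 1.295

CI: -21.40 ± 1.295 · 2.4541 = -21.40 ± 3.18 = (-24.58, -18.22)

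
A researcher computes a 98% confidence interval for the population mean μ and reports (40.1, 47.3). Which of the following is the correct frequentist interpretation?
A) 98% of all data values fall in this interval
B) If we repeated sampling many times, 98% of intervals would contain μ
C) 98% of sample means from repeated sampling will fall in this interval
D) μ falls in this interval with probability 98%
B

A) Wrong — a CI is about the parameter μ, not individual data values.
B) Correct — this is the frequentist long-run coverage interpretation.
C) Wrong — coverage applies to intervals containing μ, not to future x̄ values.
D) Wrong — μ is fixed; the randomness lives in the interval, not in μ.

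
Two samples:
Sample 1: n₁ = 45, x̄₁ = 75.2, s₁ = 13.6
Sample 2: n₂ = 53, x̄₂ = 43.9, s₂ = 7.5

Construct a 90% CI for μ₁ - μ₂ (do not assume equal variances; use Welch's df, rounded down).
(27.50, 35.10)

Difference: x̄₁ - x̄₂ = 31.30
SE = √(s₁²/n₁ + s₂²/n₂) = √(13.6²/45 + 7.5²/53) = 2.2741
df = 65.94 → 65 (Welch–Satterthwaite, rounded down)
t* = 1.669

CI: 31.30 ± 1.669 · 2.2741 = 31.30 ± 3.80 = (27.50, 35.10)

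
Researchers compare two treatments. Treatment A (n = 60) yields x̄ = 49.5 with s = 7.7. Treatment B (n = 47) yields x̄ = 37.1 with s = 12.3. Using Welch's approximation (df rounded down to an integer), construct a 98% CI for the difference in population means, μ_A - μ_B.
(7.52, 17.28)

Difference: x̄₁ - x̄₂ = 12.40
SE = √(s₁²/n₁ + s₂²/n₂) = √(7.7²/60 + 12.3²/47) = 2.0511
df = 73.20 → 73 (Welch–Satterthwaite, rounded down)
t* = 2.379

CI: 12.40 ± 2.379 · 2.0511 = 12.40 ± 4.88 = (7.52, 17.28)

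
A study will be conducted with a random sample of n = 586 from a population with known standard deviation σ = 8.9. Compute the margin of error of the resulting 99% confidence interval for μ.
Margin of error = 0.95

Margin of error = z* · σ/√n
= 2.576 · 8.9/√586
= 2.576 · 8.9/24.2074
= 0.95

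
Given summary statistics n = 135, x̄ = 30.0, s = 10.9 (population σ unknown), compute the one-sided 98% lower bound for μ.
μ ≥ 28.05

Lower bound (one-sided):
t* = 2.074 (one-sided for 98%)
Lower bound = x̄ - t* · s/√n = 30.0 - 2.074 · 10.9/√135 = 28.05

We are 98% confident that μ ≥ 28.05.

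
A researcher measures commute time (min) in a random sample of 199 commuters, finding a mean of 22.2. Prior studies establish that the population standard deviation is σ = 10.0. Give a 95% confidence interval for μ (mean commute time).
(20.81, 23.59)

z-interval (σ known):
z* = 1.960 for 95% confidence

Margin of error = z* · σ/√n = 1.960 · 10.0/√199 = 1.39

CI: (22.2 - 1.39, 22.2 + 1.39) = (20.81, 23.59)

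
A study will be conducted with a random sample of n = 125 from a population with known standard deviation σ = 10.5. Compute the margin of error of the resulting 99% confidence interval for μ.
Margin of error = 2.42

Margin of error = z* · σ/√n
= 2.576 · 10.5/√125
= 2.576 · 10.5/11.1803
= 2.42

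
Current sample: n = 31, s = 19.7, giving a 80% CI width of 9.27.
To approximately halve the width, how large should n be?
n ≈ 124

CI width ∝ 1/√n
To reduce width by factor 2, need √n to grow by 2 → need 2² = 4 times as many samples.

Current: n = 31, width = 9.27
New: n = 124, width ≈ 4.56

Width reduced by factor of 9.27/4.56 = 2.03.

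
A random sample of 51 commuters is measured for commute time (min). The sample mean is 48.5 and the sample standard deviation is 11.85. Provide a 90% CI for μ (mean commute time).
(45.72, 51.28)

t-interval (σ unknown):
df = n - 1 = 50
t* = 1.676 for 90% confidence

Margin of error = t* · s/√n = 1.676 · 11.85/√51 = 2.78

CI: (45.72, 51.28)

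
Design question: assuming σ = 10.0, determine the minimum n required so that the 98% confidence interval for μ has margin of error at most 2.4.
n ≥ 94

For margin E ≤ 2.4:
n ≥ (z* · σ / E)²
n ≥ (2.326 · 10.0 / 2.4)²
n ≥ 93.93

Minimum n = 94 (rounding up)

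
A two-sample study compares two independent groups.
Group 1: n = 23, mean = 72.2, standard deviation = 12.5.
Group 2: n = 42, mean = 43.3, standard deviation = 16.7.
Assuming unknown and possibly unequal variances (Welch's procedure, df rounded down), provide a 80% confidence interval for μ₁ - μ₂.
(24.15, 33.65)

Difference: x̄₁ - x̄₂ = 28.90
SE = √(s₁²/n₁ + s₂²/n₂) = √(12.5²/23 + 16.7²/42) = 3.6652
df = 56.87 → 56 (Welch–Satterthwaite, rounded down)
t* = 1.297

CI: 28.90 ± 1.297 · 3.6652 = 28.90 ± 4.75 = (24.15, 33.65)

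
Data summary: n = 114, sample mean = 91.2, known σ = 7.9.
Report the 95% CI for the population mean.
(89.75, 92.65)

z-interval (σ known):
z* = 1.960 for 95% confidence

Margin of error = z* · σ/√n = 1.960 · 7.9/√114 = 1.45

CI: (91.2 - 1.45, 91.2 + 1.45) = (89.75, 92.65)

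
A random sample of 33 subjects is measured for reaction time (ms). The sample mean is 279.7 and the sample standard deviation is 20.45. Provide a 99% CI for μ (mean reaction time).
(269.95, 289.45)

t-interval (σ unknown):
df = n - 1 = 32
t* = 2.738 for 99% confidence

Margin of error = t* · s/√n = 2.738 · 20.45/√33 = 9.75

CI: (269.95, 289.45)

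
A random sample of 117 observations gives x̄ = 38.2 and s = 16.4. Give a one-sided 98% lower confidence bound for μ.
μ ≥ 35.05

Lower bound (one-sided):
t* = 2.077 (one-sided for 98%)
Lower bound = x̄ - t* · s/√n = 38.2 - 2.077 · 16.4/√117 = 35.05

We are 98% confident that μ ≥ 35.05.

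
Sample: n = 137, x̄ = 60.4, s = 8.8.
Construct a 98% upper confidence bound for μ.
μ ≤ 61.96

Upper bound (one-sided):
t* = 2.074 (one-sided for 98%)
Upper bound = x̄ + t* · s/√n = 60.4 + 2.074 · 8.8/√137 = 61.96

We are 98% confident that μ ≤ 61.96.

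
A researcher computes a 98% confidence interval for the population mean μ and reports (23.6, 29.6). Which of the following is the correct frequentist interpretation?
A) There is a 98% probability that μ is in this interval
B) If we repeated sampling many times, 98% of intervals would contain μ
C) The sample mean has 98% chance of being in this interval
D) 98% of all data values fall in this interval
B

A) Wrong — μ is fixed; the randomness lives in the interval, not in μ.
B) Correct — this is the frequentist long-run coverage interpretation.
C) Wrong — x̄ is observed and sits in the interval by construction.
D) Wrong — a CI is about the parameter μ, not individual data values.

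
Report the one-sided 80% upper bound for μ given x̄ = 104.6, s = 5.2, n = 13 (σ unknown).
μ ≤ 105.86

Upper bound (one-sided):
t* = 0.873 (one-sided for 80%)
Upper bound = x̄ + t* · s/√n = 104.6 + 0.873 · 5.2/√13 = 105.86

We are 80% confident that μ ≤ 105.86.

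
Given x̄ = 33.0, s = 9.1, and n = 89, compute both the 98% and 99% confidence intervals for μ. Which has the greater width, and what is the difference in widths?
99% CI is wider by 0.51

df = 88
98% CI: t* = 2.369, (30.71, 35.29), width = 2 · t* · s/√n = 4.57
99% CI: t* = 2.633, (30.46, 35.54), width = 2 · t* · s/√n = 5.08

The 99% CI is wider by 5.08 - 4.57 = 0.51.
Higher confidence requires a wider interval.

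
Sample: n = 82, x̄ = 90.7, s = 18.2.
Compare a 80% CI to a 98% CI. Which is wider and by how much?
98% CI is wider by 4.35

df = 81
80% CI: t* = 1.292, (88.10, 93.30), width = 2 · t* · s/√n = 5.19
98% CI: t* = 2.373, (85.93, 95.47), width = 2 · t* · s/√n = 9.54

The 98% CI is wider by 9.54 - 5.19 = 4.35.
Higher confidence requires a wider interval.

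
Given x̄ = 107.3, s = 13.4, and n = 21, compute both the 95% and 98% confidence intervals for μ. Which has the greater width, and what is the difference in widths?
98% CI is wider by 2.58

df = 20
95% CI: t* = 2.086, (101.20, 113.40), width = 2 · t* · s/√n = 12.20
98% CI: t* = 2.528, (99.91, 114.69), width = 2 · t* · s/√n = 14.78

The 98% CI is wider by 14.78 - 12.20 = 2.58.
Higher confidence requires a wider interval.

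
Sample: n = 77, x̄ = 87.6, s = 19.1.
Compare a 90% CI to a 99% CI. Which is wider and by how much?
99% CI is wider by 4.25

df = 76
90% CI: t* = 1.665, (83.98, 91.22), width = 2 · t* · s/√n = 7.25
99% CI: t* = 2.642, (81.85, 93.35), width = 2 · t* · s/√n = 11.50

The 99% CI is wider by 11.50 - 7.25 = 4.25.
Higher confidence requires a wider interval.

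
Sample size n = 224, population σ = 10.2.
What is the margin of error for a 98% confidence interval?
Margin of error = 1.59

Margin of error = z* · σ/√n
= 2.326 · 10.2/√224
= 2.326 · 10.2/14.9666
= 1.59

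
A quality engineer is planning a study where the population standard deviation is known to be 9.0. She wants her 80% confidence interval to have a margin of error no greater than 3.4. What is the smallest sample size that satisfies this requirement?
n ≥ 12

For margin E ≤ 3.4:
n ≥ (z* · σ / E)²
n ≥ (1.282 · 9.0 / 3.4)²
n ≥ 11.52

Minimum n = 12 (rounding up)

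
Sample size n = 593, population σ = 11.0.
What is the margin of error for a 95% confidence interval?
Margin of error = 0.89

Margin of error = z* · σ/√n
= 1.960 · 11.0/√593
= 1.960 · 11.0/24.3516
= 0.89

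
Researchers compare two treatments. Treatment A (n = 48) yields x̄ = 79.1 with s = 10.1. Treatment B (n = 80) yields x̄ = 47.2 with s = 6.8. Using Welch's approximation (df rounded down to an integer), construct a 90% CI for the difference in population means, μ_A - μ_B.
(29.16, 34.64)

Difference: x̄₁ - x̄₂ = 31.90
SE = √(s₁²/n₁ + s₂²/n₂) = √(10.1²/48 + 6.8²/80) = 1.6441
df = 72.84 → 72 (Welch–Satterthwaite, rounded down)
t* = 1.666

CI: 31.90 ± 1.666 · 1.6441 = 31.90 ± 2.74 = (29.16, 34.64)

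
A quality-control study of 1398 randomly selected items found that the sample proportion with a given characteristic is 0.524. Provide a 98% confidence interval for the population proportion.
(0.493, 0.555)

Proportion CI:
SE = √(p̂(1-p̂)/n) = √(0.524 · 0.476 / 1398) = 0.01336

z* = 2.326
Margin = z* · SE = 2.326 · 0.01336 = 0.0311

CI: 0.524 ± 0.0311 = (0.493, 0.555)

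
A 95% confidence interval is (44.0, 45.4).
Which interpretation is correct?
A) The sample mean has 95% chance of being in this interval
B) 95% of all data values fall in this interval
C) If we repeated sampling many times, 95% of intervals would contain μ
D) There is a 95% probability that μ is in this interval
C

A) Wrong — x̄ is observed and sits in the interval by construction.
B) Wrong — a CI is about the parameter μ, not individual data values.
C) Correct — this is the frequentist long-run coverage interpretation.
D) Wrong — μ is fixed; the randomness lives in the interval, not in μ.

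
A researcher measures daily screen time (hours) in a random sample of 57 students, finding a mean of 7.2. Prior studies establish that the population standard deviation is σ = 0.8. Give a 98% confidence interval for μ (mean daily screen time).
(6.95, 7.45)

z-interval (σ known):
z* = 2.326 for 98% confidence

Margin of error = z* · σ/√n = 2.326 · 0.8/√57 = 0.25

CI: (7.2 - 0.25, 7.2 + 0.25) = (6.95, 7.45)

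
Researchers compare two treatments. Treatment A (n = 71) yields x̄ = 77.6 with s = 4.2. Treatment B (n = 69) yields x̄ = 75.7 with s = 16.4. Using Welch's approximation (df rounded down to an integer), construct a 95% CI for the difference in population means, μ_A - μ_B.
(-2.16, 5.96)

Difference: x̄₁ - x̄₂ = 1.90
SE = √(s₁²/n₁ + s₂²/n₂) = √(4.2²/71 + 16.4²/69) = 2.0363
df = 76.64 → 76 (Welch–Satterthwaite, rounded down)
t* = 1.992

CI: 1.90 ± 1.992 · 2.0363 = 1.90 ± 4.06 = (-2.16, 5.96)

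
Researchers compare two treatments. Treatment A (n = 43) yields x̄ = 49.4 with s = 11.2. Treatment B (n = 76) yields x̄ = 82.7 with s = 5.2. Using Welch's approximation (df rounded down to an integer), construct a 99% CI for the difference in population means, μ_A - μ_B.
(-38.14, -28.46)

Difference: x̄₁ - x̄₂ = -33.30
SE = √(s₁²/n₁ + s₂²/n₂) = √(11.2²/43 + 5.2²/76) = 1.8091
df = 52.43 → 52 (Welch–Satterthwaite, rounded down)
t* = 2.674

CI: -33.30 ± 2.674 · 1.8091 = -33.30 ± 4.84 = (-38.14, -28.46)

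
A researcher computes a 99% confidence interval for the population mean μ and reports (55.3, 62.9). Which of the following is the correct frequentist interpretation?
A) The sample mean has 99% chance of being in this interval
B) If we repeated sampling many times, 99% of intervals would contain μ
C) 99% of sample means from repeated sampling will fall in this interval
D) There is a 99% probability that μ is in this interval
B

A) Wrong — x̄ is observed and sits in the interval by construction.
B) Correct — this is the frequentist long-run coverage interpretation.
C) Wrong — coverage applies to intervals containing μ, not to future x̄ values.
D) Wrong — μ is fixed; the randomness lives in the interval, not in μ.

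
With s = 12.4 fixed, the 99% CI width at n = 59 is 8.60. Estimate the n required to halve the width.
n ≈ 236

CI width ∝ 1/√n
To reduce width by factor 2, need √n to grow by 2 → need 2² = 4 times as many samples.

Current: n = 59, width = 8.60
New: n = 236, width ≈ 4.19

Width reduced by factor of 8.60/4.19 = 2.05.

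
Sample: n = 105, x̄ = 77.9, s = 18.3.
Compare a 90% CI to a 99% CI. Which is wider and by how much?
99% CI is wider by 3.44

df = 104
90% CI: t* = 1.660, (74.94, 80.86), width = 2 · t* · s/√n = 5.93
99% CI: t* = 2.624, (73.21, 82.59), width = 2 · t* · s/√n = 9.37

The 99% CI is wider by 9.37 - 5.93 = 3.44.
Higher confidence requires a wider interval.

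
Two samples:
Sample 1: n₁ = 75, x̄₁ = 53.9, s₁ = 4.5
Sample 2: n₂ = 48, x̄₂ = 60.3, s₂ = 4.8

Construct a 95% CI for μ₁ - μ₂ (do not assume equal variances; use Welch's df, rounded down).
(-8.12, -4.68)

Difference: x̄₁ - x̄₂ = -6.40
SE = √(s₁²/n₁ + s₂²/n₂) = √(4.5²/75 + 4.8²/48) = 0.8660
df = 95.55 → 95 (Welch–Satterthwaite, rounded down)
t* = 1.985

CI: -6.40 ± 1.985 · 0.8660 = -6.40 ± 1.72 = (-8.12, -4.68)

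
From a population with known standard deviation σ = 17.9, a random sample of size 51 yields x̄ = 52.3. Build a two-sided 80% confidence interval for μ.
(49.09, 55.51)

z-interval (σ known):
z* = 1.282 for 80% confidence

Margin of error = z* · σ/√n = 1.282 · 17.9/√51 = 3.21

CI: (52.3 - 3.21, 52.3 + 3.21) = (49.09, 55.51)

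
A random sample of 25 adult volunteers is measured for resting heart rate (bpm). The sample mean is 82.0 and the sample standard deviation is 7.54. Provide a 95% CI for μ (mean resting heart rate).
(78.89, 85.11)

t-interval (σ unknown):
df = n - 1 = 24
t* = 2.064 for 95% confidence

Margin of error = t* · s/√n = 2.064 · 7.54/√25 = 3.11

CI: (78.89, 85.11)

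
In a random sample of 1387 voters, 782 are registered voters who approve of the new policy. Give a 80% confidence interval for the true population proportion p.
(0.547, 0.581)

Proportion CI:
p̂ = 782/1387 = 0.56381
SE = √(p̂(1-p̂)/n) = √(0.56381 · 0.43619 / 1387) = 0.01332

z* = 1.282
Margin = z* · SE = 1.282 · 0.01332 = 0.0171

CI: 0.56381 ± 0.0171 = (0.547, 0.581)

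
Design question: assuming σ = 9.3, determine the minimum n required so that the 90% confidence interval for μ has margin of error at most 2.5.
n ≥ 38

For margin E ≤ 2.5:
n ≥ (z* · σ / E)²
n ≥ (1.645 · 9.3 / 2.5)²
n ≥ 37.45

Minimum n = 38 (rounding up)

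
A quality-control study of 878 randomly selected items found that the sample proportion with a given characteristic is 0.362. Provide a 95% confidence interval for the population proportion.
(0.330, 0.394)

Proportion CI:
SE = √(p̂(1-p̂)/n) = √(0.362 · 0.638 / 878) = 0.01622

z* = 1.960
Margin = z* · SE = 1.960 · 0.01622 = 0.0318

CI: 0.362 ± 0.0318 = (0.330, 0.394)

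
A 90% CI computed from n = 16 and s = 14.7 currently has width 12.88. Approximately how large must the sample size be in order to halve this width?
n ≈ 64

CI width ∝ 1/√n
To reduce width by factor 2, need √n to grow by 2 → need 2² = 4 times as many samples.

Current: n = 16, width = 12.88
New: n = 64, width ≈ 6.13

Width reduced by factor of 12.88/6.13 = 2.10.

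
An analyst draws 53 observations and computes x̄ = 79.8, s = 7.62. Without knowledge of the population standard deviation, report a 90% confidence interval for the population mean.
(78.05, 81.55)

t-interval (σ unknown):
df = n - 1 = 52
t* = 1.675 for 90% confidence

Margin of error = t* · s/√n = 1.675 · 7.62/√53 = 1.75

CI: (78.05, 81.55)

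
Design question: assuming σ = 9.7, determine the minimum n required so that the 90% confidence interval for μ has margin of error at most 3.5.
n ≥ 21

For margin E ≤ 3.5:
n ≥ (z* · σ / E)²
n ≥ (1.645 · 9.7 / 3.5)²
n ≥ 20.78

Minimum n = 21 (rounding up)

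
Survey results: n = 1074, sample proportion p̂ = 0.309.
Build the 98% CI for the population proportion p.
(0.276, 0.342)

Proportion CI:
SE = √(p̂(1-p̂)/n) = √(0.309 · 0.691 / 1074) = 0.01410

z* = 2.326
Margin = z* · SE = 2.326 · 0.01410 = 0.0328

CI: 0.309 ± 0.0328 = (0.276, 0.342)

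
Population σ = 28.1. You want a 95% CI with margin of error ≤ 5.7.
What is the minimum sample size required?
n ≥ 94

For margin E ≤ 5.7:
n ≥ (z* · σ / E)²
n ≥ (1.960 · 28.1 / 5.7)²
n ≥ 93.36

Minimum n = 94 (rounding up)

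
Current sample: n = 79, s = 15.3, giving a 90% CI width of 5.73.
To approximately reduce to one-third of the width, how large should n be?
n ≈ 711

CI width ∝ 1/√n
To reduce width by factor 3, need √n to grow by 3 → need 3² = 9 times as many samples.

Current: n = 79, width = 5.73
New: n = 711, width ≈ 1.89

Width reduced by factor of 5.73/1.89 = 3.03.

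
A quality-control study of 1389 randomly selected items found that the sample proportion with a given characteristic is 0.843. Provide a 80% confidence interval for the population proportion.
(0.830, 0.856)

Proportion CI:
SE = √(p̂(1-p̂)/n) = √(0.843 · 0.157 / 1389) = 0.00976

z* = 1.282
Margin = z* · SE = 1.282 · 0.00976 = 0.0125

CI: 0.843 ± 0.0125 = (0.830, 0.856)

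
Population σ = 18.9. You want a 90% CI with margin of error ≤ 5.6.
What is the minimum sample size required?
n ≥ 31

For margin E ≤ 5.6:
n ≥ (z* · σ / E)²
n ≥ (1.645 · 18.9 / 5.6)²
n ≥ 30.82

Minimum n = 31 (rounding up)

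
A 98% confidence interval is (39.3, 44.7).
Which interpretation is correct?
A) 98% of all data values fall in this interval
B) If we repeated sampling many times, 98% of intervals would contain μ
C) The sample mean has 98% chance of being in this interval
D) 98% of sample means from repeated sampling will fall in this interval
B

A) Wrong — a CI is about the parameter μ, not individual data values.
B) Correct — this is the frequentist long-run coverage interpretation.
C) Wrong — x̄ is observed and sits in the interval by construction.
D) Wrong — coverage applies to intervals containing μ, not to future x̄ values.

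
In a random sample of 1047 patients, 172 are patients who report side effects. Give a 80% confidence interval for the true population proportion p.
(0.150, 0.179)

Proportion CI:
p̂ = 172/1047 = 0.16428
SE = √(p̂(1-p̂)/n) = √(0.16428 · 0.83572 / 1047) = 0.01145

z* = 1.282
Margin = z* · SE = 1.282 · 0.01145 = 0.0147

CI: 0.16428 ± 0.0147 = (0.150, 0.179)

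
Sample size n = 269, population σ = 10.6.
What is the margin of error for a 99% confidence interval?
Margin of error = 1.66

Margin of error = z* · σ/√n
= 2.576 · 10.6/√269
= 2.576 · 10.6/16.4012
= 1.66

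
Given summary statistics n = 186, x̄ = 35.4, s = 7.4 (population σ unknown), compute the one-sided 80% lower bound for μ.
μ ≥ 34.94

Lower bound (one-sided):
t* = 0.844 (one-sided for 80%)
Lower bound = x̄ - t* · s/√n = 35.4 - 0.844 · 7.4/√186 = 34.94

We are 80% confident that μ ≥ 34.94.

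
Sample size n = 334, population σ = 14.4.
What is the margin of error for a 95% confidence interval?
Margin of error = 1.54

Margin of error = z* · σ/√n
= 1.960 · 14.4/√334
= 1.960 · 14.4/18.2757
= 1.54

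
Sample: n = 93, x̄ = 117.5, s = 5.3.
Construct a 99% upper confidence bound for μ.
μ ≤ 118.80

Upper bound (one-sided):
t* = 2.368 (one-sided for 99%)
Upper bound = x̄ + t* · s/√n = 117.5 + 2.368 · 5.3/√93 = 118.80

We are 99% confident that μ ≤ 118.80.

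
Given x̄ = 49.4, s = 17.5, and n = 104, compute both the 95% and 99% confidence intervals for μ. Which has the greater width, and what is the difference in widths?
99% CI is wider by 2.20

df = 103
95% CI: t* = 1.983, (46.00, 52.80), width = 2 · t* · s/√n = 6.81
99% CI: t* = 2.624, (44.90, 53.90), width = 2 · t* · s/√n = 9.01

The 99% CI is wider by 9.01 - 6.81 = 2.20.
Higher confidence requires a wider interval.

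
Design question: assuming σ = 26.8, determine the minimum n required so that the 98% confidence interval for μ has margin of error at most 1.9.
n ≥ 1077

For margin E ≤ 1.9:
n ≥ (z* · σ / E)²
n ≥ (2.326 · 26.8 / 1.9)²
n ≥ 1076.42

Minimum n = 1077 (rounding up)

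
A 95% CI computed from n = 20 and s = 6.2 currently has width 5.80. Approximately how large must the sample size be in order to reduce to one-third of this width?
n ≈ 180

CI width ∝ 1/√n
To reduce width by factor 3, need √n to grow by 3 → need 3² = 9 times as many samples.

Current: n = 20, width = 5.80
New: n = 180, width ≈ 1.82

Width reduced by factor of 5.80/1.82 = 3.19.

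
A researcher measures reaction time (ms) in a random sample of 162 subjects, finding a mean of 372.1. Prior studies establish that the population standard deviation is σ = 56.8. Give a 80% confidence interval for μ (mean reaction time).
(366.38, 377.82)

z-interval (σ known):
z* = 1.282 for 80% confidence

Margin of error = z* · σ/√n = 1.282 · 56.8/√162 = 5.72

CI: (372.1 - 5.72, 372.1 + 5.72) = (366.38, 377.82)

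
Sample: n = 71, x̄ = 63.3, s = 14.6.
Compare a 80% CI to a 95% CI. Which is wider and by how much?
95% CI is wider by 2.43

df = 70
80% CI: t* = 1.294, (61.06, 65.54), width = 2 · t* · s/√n = 4.48
95% CI: t* = 1.994, (59.84, 66.76), width = 2 · t* · s/√n = 6.91

The 95% CI is wider by 6.91 - 4.48 = 2.43.
Higher confidence requires a wider interval.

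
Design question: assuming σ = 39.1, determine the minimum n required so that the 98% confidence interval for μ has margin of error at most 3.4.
n ≥ 716

For margin E ≤ 3.4:
n ≥ (z* · σ / E)²
n ≥ (2.326 · 39.1 / 3.4)²
n ≥ 715.51

Minimum n = 716 (rounding up)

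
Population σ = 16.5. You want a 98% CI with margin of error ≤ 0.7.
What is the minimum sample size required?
n ≥ 3007

For margin E ≤ 0.7:
n ≥ (z* · σ / E)²
n ≥ (2.326 · 16.5 / 0.7)²
n ≥ 3006.02

Minimum n = 3007 (rounding up)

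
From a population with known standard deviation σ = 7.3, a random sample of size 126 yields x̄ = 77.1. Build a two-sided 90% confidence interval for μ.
(76.03, 78.17)

z-interval (σ known):
z* = 1.645 for 90% confidence

Margin of error = z* · σ/√n = 1.645 · 7.3/√126 = 1.07

CI: (77.1 - 1.07, 77.1 + 1.07) = (76.03, 78.17)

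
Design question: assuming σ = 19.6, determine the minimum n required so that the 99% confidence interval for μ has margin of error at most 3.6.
n ≥ 197

For margin E ≤ 3.6:
n ≥ (z* · σ / E)²
n ≥ (2.576 · 19.6 / 3.6)²
n ≥ 196.70

Minimum n = 197 (rounding up)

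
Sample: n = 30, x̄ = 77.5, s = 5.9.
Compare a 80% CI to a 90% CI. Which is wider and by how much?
90% CI is wider by 0.84

df = 29
80% CI: t* = 1.311, (76.09, 78.91), width = 2 · t* · s/√n = 2.82
90% CI: t* = 1.699, (75.67, 79.33), width = 2 · t* · s/√n = 3.66

The 90% CI is wider by 3.66 - 2.82 = 0.84.
Higher confidence requires a wider interval.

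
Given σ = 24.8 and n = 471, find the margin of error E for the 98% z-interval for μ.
Margin of error = 2.66

Margin of error = z* · σ/√n
= 2.326 · 24.8/√471
= 2.326 · 24.8/21.7025
= 2.66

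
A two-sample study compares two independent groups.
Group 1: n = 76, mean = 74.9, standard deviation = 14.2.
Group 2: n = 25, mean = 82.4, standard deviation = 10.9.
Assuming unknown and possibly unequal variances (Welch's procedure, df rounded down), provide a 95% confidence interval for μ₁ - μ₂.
(-12.96, -2.04)

Difference: x̄₁ - x̄₂ = -7.50
SE = √(s₁²/n₁ + s₂²/n₂) = √(14.2²/76 + 10.9²/25) = 2.7213
df = 52.99 → 52 (Welch–Satterthwaite, rounded down)
t* = 2.007

CI: -7.50 ± 2.007 · 2.7213 = -7.50 ± 5.46 = (-12.96, -2.04)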